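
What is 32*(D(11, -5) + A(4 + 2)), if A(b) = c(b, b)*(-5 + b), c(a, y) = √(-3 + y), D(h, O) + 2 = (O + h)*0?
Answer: -64 + 32*√3 ≈ -8.5744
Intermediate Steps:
D(h, O) = -2 (D(h, O) = -2 + (O + h)*0 = -2 + 0 = -2)
A(b) = √(-3 + b)*(-5 + b)
32*(D(11, -5) + A(4 + 2)) = 32*(-2 + √(-3 + (4 + 2))*(-5 + (4 + 2))) = 32*(-2 + √(-3 + 6)*(-5 + 6)) = 32*(-2 + √3*1) = 32*(-2 + √3) = -64 + 32*√3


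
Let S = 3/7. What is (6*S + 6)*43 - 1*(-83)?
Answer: 3161/7 ≈ 451.57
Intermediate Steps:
S = 3/7 (S = 3*(1/7) = 3/7 ≈ 0.42857)
(6*S + 6)*43 - 1*(-83) = (6*(3/7) + 6)*43 - 1*(-83) = (18/7 + 6)*43 + 83 = (60/7)*43 + 83 = 2580/7 + 83 = 3161/7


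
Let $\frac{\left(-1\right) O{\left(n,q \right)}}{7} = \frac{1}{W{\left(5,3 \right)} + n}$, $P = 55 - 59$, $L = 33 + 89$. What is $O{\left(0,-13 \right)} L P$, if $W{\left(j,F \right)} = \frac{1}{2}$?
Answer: $6832$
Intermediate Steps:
$W{\left(j,F \right)} = \frac{1}{2}$
$L = 122$
$P = -4$
$O{\left(n,q \right)} = - \frac{7}{\frac{1}{2} + n}$
$O{\left(0,-13 \right)} L P = - \frac{14}{1 + 2 \cdot 0} \cdot 122 \left(-4\right) = - \frac{14}{1 + 0} \cdot 122 \left(-4\right) = - \frac{14}{1} \cdot 122 \left(-4\right) = \left(-14\right) 1 \cdot 122 \left(-4\right) = \left(-14\right) 122 \left(-4\right) = \left(-1708\right) \left(-4\right) = 6832$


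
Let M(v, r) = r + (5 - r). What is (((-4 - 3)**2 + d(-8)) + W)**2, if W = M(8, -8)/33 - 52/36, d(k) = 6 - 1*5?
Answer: 23251684/9801 ≈ 2372.4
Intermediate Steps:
d(k) = 1 (d(k) = 6 - 5 = 1)
M(v, r) = 5
W = -128/99 (W = 5/33 - 52/36 = 5*(1/33) - 52*1/36 = 5/33 - 13/9 = -128/99 ≈ -1.2929)
(((-4 - 3)**2 + d(-8)) + W)**2 = (((-4 - 3)**2 + 1) - 128/99)**2 = (((-7)**2 + 1) - 128/99)**2 = ((49 + 1) - 128/99)**2 = (50 - 128/99)**2 = (4822/99)**2 = 23251684/9801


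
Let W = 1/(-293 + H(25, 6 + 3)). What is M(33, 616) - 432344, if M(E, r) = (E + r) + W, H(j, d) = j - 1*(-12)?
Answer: -110513921/256 ≈ -4.3170e+5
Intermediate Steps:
H(j, d) = 12 + j (H(j, d) = j + 12 = 12 + j)
W = -1/256 (W = 1/(-293 + (12 + 25)) = 1/(-293 + 37) = 1/(-256) = -1/256 ≈ -0.0039063)
M(E, r) = -1/256 + E + r (M(E, r) = (E + r) - 1/256 = -1/256 + E + r)
M(33, 616) - 432344 = (-1/256 + 33 + 616) - 432344 = 166143/256 - 432344 = -110513921/256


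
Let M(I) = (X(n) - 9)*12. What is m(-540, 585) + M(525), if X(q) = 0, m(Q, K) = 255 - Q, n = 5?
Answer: 687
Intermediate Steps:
M(I) = -108 (M(I) = (0 - 9)*12 = -9*12 = -108)
m(-540, 585) + M(525) = (255 - 1*(-540)) - 108 = (255 + 540) - 108 = 795 - 108 = 687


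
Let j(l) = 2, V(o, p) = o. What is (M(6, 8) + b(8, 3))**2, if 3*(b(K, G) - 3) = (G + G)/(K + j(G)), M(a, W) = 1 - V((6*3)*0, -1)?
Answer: 441/25 ≈ 17.640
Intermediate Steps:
M(a, W) = 1 (M(a, W) = 1 - 6*3*0 = 1 - 18*0 = 1 - 1*0 = 1 + 0 = 1)
b(K, G) = 3 + 2*G/(3*(2 + K)) (b(K, G) = 3 + ((G + G)/(K + 2))/3 = 3 + ((2*G)/(2 + K))/3 = 3 + (2*G/(2 + K))/3 = 3 + 2*G/(3*(2 + K)))
(M(6, 8) + b(8, 3))**2 = (1 + (18 + 2*3 + 9*8)/(3*(2 + 8)))**2 = (1 + (1/3)*(18 + 6 + 72)/10)**2 = (1 + (1/3)*(1/10)*96)**2 = (1 + 16/5)**2 = (21/5)**2 = 441/25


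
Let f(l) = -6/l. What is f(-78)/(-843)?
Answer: -1/10959 ≈ -9.1249e-5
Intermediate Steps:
f(-78)/(-843) = -6/(-78)/(-843) = -6*(-1/78)*(-1/843) = (1/13)*(-1/843) = -1/10959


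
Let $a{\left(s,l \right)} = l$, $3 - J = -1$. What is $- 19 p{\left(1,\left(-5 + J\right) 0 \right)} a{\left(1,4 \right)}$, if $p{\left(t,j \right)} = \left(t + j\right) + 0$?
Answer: $-76$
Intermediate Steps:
$J = 4$ ($J = 3 - -1 = 3 + 1 = 4$)
$p{\left(t,j \right)} = j + t$ ($p{\left(t,j \right)} = \left(j + t\right) + 0 = j + t$)
$- 19 p{\left(1,\left(-5 + J\right) 0 \right)} a{\left(1,4 \right)} = - 19 \left(\left(-5 + 4\right) 0 + 1\right) 4 = - 19 \left(\left(-1\right) 0 + 1\right) 4 = - 19 \left(0 + 1\right) 4 = \left(-19\right) 1 \cdot 4 = \left(-19\right) 4 = -76$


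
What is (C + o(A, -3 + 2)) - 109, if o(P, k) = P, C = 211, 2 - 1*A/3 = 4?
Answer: 96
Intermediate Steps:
A = -6 (A = 6 - 3*4 = 6 - 12 = -6)
(C + o(A, -3 + 2)) - 109 = (211 - 6) - 109 = 205 - 109 = 96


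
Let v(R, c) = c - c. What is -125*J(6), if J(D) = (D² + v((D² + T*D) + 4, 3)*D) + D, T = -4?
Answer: -5250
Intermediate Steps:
v(R, c) = 0
J(D) = D + D² (J(D) = (D² + 0*D) + D = (D² + 0) + D = D² + D = D + D²)
-125*J(6) = -750*(1 + 6) = -750*7 = -125*42 = -5250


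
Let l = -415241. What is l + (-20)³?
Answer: -423241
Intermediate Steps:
l + (-20)³ = -415241 + (-20)³ = -415241 - 8000 = -423241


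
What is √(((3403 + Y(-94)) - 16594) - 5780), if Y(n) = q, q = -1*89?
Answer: 2*I*√4765 ≈ 138.06*I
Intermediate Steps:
q = -89
Y(n) = -89
√(((3403 + Y(-94)) - 16594) - 5780) = √(((3403 - 89) - 16594) - 5780) = √((3314 - 16594) - 5780) = √(-13280 - 5780) = √(-19060) = 2*I*√4765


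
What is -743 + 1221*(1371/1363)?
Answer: 661282/1363 ≈ 485.17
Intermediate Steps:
-743 + 1221*(1371/1363) = -743 + 1673991/1363 = 661282/1363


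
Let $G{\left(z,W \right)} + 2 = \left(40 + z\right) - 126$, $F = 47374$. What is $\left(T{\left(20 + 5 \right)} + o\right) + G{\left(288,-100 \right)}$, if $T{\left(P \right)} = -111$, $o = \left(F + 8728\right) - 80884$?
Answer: $-24693$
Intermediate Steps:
$o = -24782$ ($o = \left(47374 + 8728\right) - 80884 = 56102 - 80884 = -24782$)
$G{\left(z,W \right)} = -88 + z$ ($G{\left(z,W \right)} = -2 + \left(\left(40 + z\right) - 126\right) = -2 + \left(-86 + z\right) = -88 + z$)
$\left(T{\left(20 + 5 \right)} + o\right) + G{\left(288,-100 \right)} = \left(-111 - 24782\right) + \left(-88 + 288\right) = -24893 + 200 = -24693$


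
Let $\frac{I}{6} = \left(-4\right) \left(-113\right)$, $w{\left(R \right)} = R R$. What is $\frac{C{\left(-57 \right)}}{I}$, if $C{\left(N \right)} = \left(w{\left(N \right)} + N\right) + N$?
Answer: $\frac{1045}{904} \approx 1.156$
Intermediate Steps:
$w{\left(R \right)} = R^{2}$
$C{\left(N \right)} = N^{2} + 2 N$ ($C{\left(N \right)} = \left(N^{2} + N\right) + N = \left(N + N^{2}\right) + N = N^{2} + 2 N$)
$I = 2712$ ($I = 6 \left(\left(-4\right) \left(-113\right)\right) = 6 \cdot 452 = 2712$)
$\frac{C{\left(-57 \right)}}{I} = \frac{\left(-57\right) \left(2 - 57\right)}{2712} = \left(-57\right) \left(-55\right) \frac{1}{2712} = 3135 \cdot \frac{1}{2712} = \frac{1045}{904}$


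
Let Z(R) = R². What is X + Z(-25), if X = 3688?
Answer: 4313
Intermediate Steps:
X + Z(-25) = 3688 + (-25)² = 3688 + 625 = 4313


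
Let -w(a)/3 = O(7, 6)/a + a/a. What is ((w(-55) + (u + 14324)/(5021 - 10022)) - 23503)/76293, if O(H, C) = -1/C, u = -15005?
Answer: -87964733/285507090 ≈ -0.30810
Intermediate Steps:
w(a) = -3 + 1/(2*a) (w(a) = -3*((-1/6)/a + a/a) = -3*((-1*⅙)/a + 1) = -3*(-1/(6*a) + 1) = -3*(1 - 1/(6*a)) = -3 + 1/(2*a))
((w(-55) + (u + 14324)/(5021 - 10022)) - 23503)/76293 = (((-3 + (½)/(-55)) + (-15005 + 14324)/(5021 - 10022)) - 23503)/76293 = (((-3 + (½)*(-1/55)) - 681/(-5001)) - 23503)*(1/76293) = (((-3 - 1/110) - 681*(-1/5001)) - 23503)*(1/76293) = ((-331/110 + 227/1667) - 23503)*(1/76293) = (-526807/183370 - 23503)*(1/76293) = -4310271917/183370*1/76293 = -87964733/285507090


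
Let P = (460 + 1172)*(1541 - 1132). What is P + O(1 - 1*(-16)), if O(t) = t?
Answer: 667505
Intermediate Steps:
P = 667488 (P = 1632*409 = 667488)
P + O(1 - 1*(-16)) = 667488 + (1 - 1*(-16)) = 667488 + (1 + 16) = 667488 + 17 = 667505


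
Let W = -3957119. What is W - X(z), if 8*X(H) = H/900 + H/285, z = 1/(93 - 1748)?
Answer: -895907570075921/226404000 ≈ -3.9571e+6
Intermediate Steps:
z = -1/1655 (z = 1/(-1655) = -1/1655 ≈ -0.00060423)
X(H) = 79*H/136800 (X(H) = (H/900 + H/285)/8 = (79*H/17100)/8 = 79*H/136800)
W - X(z) = -3957119 - 79*(-1)/(136800*1655) = -3957119 - 1*(-79/226404000) = -3957119 + 79/226404000 = -895907570075921/226404000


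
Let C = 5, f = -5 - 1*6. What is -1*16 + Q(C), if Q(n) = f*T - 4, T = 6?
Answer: -86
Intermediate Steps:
f = -11 (f = -5 - 6 = -11)
Q(n) = -70 (Q(n) = -11*6 - 4 = -66 - 4 = -70)
-1*16 + Q(C) = -1*16 - 70 = -16 - 70 = -86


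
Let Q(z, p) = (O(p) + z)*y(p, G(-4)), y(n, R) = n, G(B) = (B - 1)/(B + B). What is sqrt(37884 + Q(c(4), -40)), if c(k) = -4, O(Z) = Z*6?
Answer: 2*sqrt(11911) ≈ 218.28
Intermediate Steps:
G(B) = (-1 + B)/(2*B) (G(B) = (-1 + B)/((2*B)) = (-1 + B)*(1/(2*B)) = (-1 + B)/(2*B))
O(Z) = 6*Z
Q(z, p) = p*(z + 6*p) (Q(z, p) = (6*p + z)*p = (z + 6*p)*p = p*(z + 6*p))
sqrt(37884 + Q(c(4), -40)) = sqrt(37884 - 40*(-4 + 6*(-40))) = sqrt(37884 - 40*(-4 - 240)) = sqrt(37884 - 40*(-244)) = sqrt(37884 + 9760) = sqrt(47644) = 2*sqrt(11911)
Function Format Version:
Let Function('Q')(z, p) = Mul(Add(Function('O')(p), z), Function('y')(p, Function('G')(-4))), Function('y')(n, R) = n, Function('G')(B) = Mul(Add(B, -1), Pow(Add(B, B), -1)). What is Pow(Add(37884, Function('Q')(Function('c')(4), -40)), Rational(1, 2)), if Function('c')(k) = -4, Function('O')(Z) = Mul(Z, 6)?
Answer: Mul(2, Pow(11911, Rational(1, 2))) ≈ 218.28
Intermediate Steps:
Function('G')(B) = Mul(Rational(1, 2), Pow(B, -1), Add(-1, B)) (Function('G')(B) = Mul(Add(-1, B), Pow(Mul(2, B), -1)) = Mul(Add(-1, B), Mul(Rational(1, 2), Pow(B, -1))) = Mul(Rational(1, 2), Pow(B, -1), Add(-1, B)))
Function('O')(Z) = Mul(6, Z)
Function('Q')(z, p) = Mul(p, Add(z, Mul(6, p))) (Function('Q')(z, p) = Mul(Add(Mul(6, p), z), p) = Mul(Add(z, Mul(6, p)), p) = Mul(p, Add(z, Mul(6, p))))
Pow(Add(37884, Function('Q')(Function('c')(4), -40)), Rational(1, 2)) = Pow(Add(37884, Mul(-40, Add(-4, Mul(6, -40)))), Rational(1, 2)) = Pow(Add(37884, Mul(-40, Add(-4, -240))), Rational(1, 2)) = Pow(Add(37884, Mul(-40, -244)), Rational(1, 2)) = Pow(Add(37884, 9760), Rational(1, 2)) = Pow(47644, Rational(1, 2)) = Mul(2, Pow(11911, Rational(1, 2)))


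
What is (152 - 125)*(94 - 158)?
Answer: -1728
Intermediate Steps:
(152 - 125)*(94 - 158) = 27*(-64) = -1728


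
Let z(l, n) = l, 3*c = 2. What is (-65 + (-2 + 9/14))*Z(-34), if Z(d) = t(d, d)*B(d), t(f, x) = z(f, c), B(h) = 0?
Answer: 0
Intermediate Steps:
c = ⅔ (c = (⅓)*2 = ⅔ ≈ 0.66667)
t(f, x) = f
Z(d) = 0 (Z(d) = d*0 = 0)
(-65 + (-2 + 9/14))*Z(-34) = (-65 + (-2 + 9/14))*0 = (-65 - 19/14)*0 = -929/14*0 = 0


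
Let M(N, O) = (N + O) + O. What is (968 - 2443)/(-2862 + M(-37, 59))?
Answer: 1475/2781 ≈ 0.53039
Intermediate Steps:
M(N, O) = N + 2*O
(968 - 2443)/(-2862 + M(-37, 59)) = (968 - 2443)/(-2862 + (-37 + 2*59)) = -1475/(-2862 + (-37 + 118)) = -1475/(-2862 + 81) = -1475/(-2781) = -1475*(-1/2781) = 1475/2781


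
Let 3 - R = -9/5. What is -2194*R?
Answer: -52656/5 ≈ -10531.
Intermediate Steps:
R = 24/5 (R = 3 - (-9)/5 = 3 - 1*(-9/5) = 3 + 9/5 = 24/5 ≈ 4.8000)
-2194*R = -2194*24/5 = -52656/5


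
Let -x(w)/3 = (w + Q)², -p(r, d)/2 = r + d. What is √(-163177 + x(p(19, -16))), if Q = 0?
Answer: 17*I*√565 ≈ 404.09*I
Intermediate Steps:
p(r, d) = -2*d - 2*r (p(r, d) = -2*(r + d) = -2*(d + r) = -2*d - 2*r)
x(w) = -3*w² (x(w) = -3*(w + 0)² = -3*w²)
√(-163177 + x(p(19, -16))) = √(-163177 - 3*(-2*(-16) - 2*19)²) = √(-163177 - 3*(32 - 38)²) = √(-163177 - 3*(-6)²) = √(-163177 - 3*36) = √(-163177 - 108) = √(-163285) = 17*I*√565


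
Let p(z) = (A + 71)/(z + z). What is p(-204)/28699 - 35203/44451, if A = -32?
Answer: -12490921805/15772281624 ≈ -0.79195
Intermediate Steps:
p(z) = 39/(2*z) (p(z) = (-32 + 71)/(z + z) = 39/((2*z)) = 39*(1/(2*z)) = 39/(2*z))
p(-204)/28699 - 35203/44451 = ((39/2)/(-204))/28699 - 35203/44451 = ((39/2)*(-1/204))*(1/28699) - 35203*1/44451 = -13/136*1/28699 - 35203/44451 = -13/3903064 - 35203/44451 = -12490921805/15772281624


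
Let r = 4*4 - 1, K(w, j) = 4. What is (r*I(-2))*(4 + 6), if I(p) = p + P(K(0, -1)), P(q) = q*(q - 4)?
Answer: -300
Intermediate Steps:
P(q) = q*(-4 + q)
I(p) = p (I(p) = p + 4*(-4 + 4) = p + 4*0 = p + 0 = p)
r = 15 (r = 16 - 1 = 15)
(r*I(-2))*(4 + 6) = (15*(-2))*(4 + 6) = -30*10 = -300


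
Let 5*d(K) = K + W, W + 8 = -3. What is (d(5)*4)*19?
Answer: -456/5 ≈ -91.200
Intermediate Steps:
W = -11 (W = -8 - 3 = -11)
d(K) = -11/5 + K/5 (d(K) = (K - 11)/5 = (-11 + K)/5 = -11/5 + K/5)
(d(5)*4)*19 = ((-11/5 + (1/5)*5)*4)*19 = ((-11/5 + 1)*4)*19 = -6/5*4*19 = -24/5*19 = -456/5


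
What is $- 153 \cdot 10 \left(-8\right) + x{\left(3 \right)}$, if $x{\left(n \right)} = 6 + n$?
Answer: $12249$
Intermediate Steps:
$- 153 \cdot 10 \left(-8\right) + x{\left(3 \right)} = - 153 \cdot 10 \left(-8\right) + \left(6 + 3\right) = \left(-153\right) \left(-80\right) + 9 = 12240 + 9 = 12249$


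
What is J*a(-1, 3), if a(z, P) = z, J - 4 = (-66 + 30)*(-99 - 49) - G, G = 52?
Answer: -5280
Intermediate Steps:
J = 5280 (J = 4 + ((-66 + 30)*(-99 - 49) - 1*52) = 4 + (-36*(-148) - 52) = 4 + (5328 - 52) = 4 + 5276 = 5280)
J*a(-1, 3) = 5280*(-1) = -5280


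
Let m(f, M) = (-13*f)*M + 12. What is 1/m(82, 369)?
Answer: -1/393342 ≈ -2.5423e-6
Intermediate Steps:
m(f, M) = 12 - 13*M*f (m(f, M) = -13*M*f + 12 = 12 - 13*M*f)
1/m(82, 369) = 1/(12 - 13*369*82) = 1/(12 - 393354) = 1/(-393342) = -1/393342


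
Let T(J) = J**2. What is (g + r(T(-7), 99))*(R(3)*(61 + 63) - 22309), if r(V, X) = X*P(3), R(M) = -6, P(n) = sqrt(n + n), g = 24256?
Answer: -559173568 - 2282247*sqrt(6) ≈ -5.6476e+8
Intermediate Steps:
P(n) = sqrt(2)*sqrt(n) (P(n) = sqrt(2*n) = sqrt(2)*sqrt(n))
r(V, X) = X*sqrt(6) (r(V, X) = X*(sqrt(2)*sqrt(3)) = X*sqrt(6))
(g + r(T(-7), 99))*(R(3)*(61 + 63) - 22309) = (24256 + 99*sqrt(6))*(-6*(61 + 63) - 22309) = (24256 + 99*sqrt(6))*(-6*124 - 22309) = (24256 + 99*sqrt(6))*(-744 - 22309) = (24256 + 99*sqrt(6))*(-23053) = -559173568 - 2282247*sqrt(6)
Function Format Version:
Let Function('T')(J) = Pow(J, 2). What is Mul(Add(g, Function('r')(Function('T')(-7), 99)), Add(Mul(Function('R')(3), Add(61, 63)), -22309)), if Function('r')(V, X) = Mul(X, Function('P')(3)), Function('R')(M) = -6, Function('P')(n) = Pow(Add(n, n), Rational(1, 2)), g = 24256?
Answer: Add(-559173568, Mul(-2282247, Pow(6, Rational(1, 2)))) ≈ -5.6476e+8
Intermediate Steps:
Function('P')(n) = Mul(Pow(2, Rational(1, 2)), Pow(n, Rational(1, 2))) (Function('P')(n) = Pow(Mul(2, n), Rational(1, 2)) = Mul(Pow(2, Rational(1, 2)), Pow(n, Rational(1, 2))))
Function('r')(V, X) = Mul(X, Pow(6, Rational(1, 2))) (Function('r')(V, X) = Mul(X, Mul(Pow(2, Rational(1, 2)), Pow(3, Rational(1, 2)))) = Mul(X, Pow(6, Rational(1, 2))))
Mul(Add(g, Function('r')(Function('T')(-7), 99)), Add(Mul(Function('R')(3), Add(61, 63)), -22309)) = Mul(Add(24256, Mul(99, Pow(6, Rational(1, 2)))), Add(Mul(-6, Add(61, 63)), -22309)) = Mul(Add(24256, Mul(99, Pow(6, Rational(1, 2)))), Add(Mul(-6, 124), -22309)) = Mul(Add(24256, Mul(99, Pow(6, Rational(1, 2)))), Add(-744, -22309)) = Mul(Add(24256, Mul(99, Pow(6, Rational(1, 2)))), -23053) = Add(-559173568, Mul(-2282247, Pow(6, Rational(1, 2))))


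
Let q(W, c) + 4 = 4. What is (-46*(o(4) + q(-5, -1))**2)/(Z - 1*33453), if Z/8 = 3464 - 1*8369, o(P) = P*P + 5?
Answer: 2254/8077 ≈ 0.27906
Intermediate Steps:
o(P) = 5 + P**2 (o(P) = P**2 + 5 = 5 + P**2)
Z = -39240 (Z = 8*(3464 - 1*8369) = 8*(3464 - 8369) = 8*(-4905) = -39240)
q(W, c) = 0 (q(W, c) = -4 + 4 = 0)
(-46*(o(4) + q(-5, -1))**2)/(Z - 1*33453) = (-46*((5 + 4**2) + 0)**2)/(-39240 - 1*33453) = (-46*((5 + 16) + 0)**2)/(-39240 - 33453) = -46*(21 + 0)**2/(-72693) = -46*21**2*(-1/72693) = -46*441*(-1/72693) = -20286*(-1/72693) = 2254/8077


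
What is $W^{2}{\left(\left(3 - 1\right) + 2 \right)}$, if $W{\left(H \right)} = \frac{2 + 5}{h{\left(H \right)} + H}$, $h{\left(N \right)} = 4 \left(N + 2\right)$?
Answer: $\frac{1}{16} \approx 0.0625$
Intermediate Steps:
$h{\left(N \right)} = 8 + 4 N$ ($h{\left(N \right)} = 4 \left(2 + N\right) = 8 + 4 N$)
$W{\left(H \right)} = \frac{7}{8 + 5 H}$ ($W{\left(H \right)} = \frac{2 + 5}{\left(8 + 4 H\right) + H} = \frac{7}{8 + 5 H}$)
$W^{2}{\left(\left(3 - 1\right) + 2 \right)} = \left(\frac{7}{8 + 5 \left(\left(3 - 1\right) + 2\right)}\right)^{2} = \left(\frac{7}{8 + 5 \left(2 + 2\right)}\right)^{2} = \left(\frac{7}{8 + 5 \cdot 4}\right)^{2} = \left(\frac{7}{8 + 20}\right)^{2} = \left(\frac{7}{28}\right)^{2} = \left(7 \cdot \frac{1}{28}\right)^{2} = \left(\frac{1}{4}\right)^{2} = \frac{1}{16}$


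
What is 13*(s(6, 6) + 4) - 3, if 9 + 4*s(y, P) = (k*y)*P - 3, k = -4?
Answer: -458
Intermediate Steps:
s(y, P) = -3 - P*y (s(y, P) = -9/4 + ((-4*y)*P - 3)/4 = -9/4 + (-4*P*y - 3)/4 = -9/4 + (-3 - 4*P*y)/4 = -9/4 + (-3/4 - P*y) = -3 - P*y)
13*(s(6, 6) + 4) - 3 = 13*((-3 - 1*6*6) + 4) - 3 = 13*((-3 - 36) + 4) - 3 = 13*(-39 + 4) - 3 = 13*(-35) - 3 = -455 - 3 = -458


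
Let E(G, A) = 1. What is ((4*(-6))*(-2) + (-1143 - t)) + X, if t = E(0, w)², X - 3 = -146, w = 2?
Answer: -1239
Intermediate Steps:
X = -143 (X = 3 - 146 = -143)
t = 1 (t = 1² = 1)
((4*(-6))*(-2) + (-1143 - t)) + X = ((4*(-6))*(-2) + (-1143 - 1*1)) - 143 = (-24*(-2) + (-1143 - 1)) - 143 = (48 - 1144) - 143 = -1096 - 143 = -1239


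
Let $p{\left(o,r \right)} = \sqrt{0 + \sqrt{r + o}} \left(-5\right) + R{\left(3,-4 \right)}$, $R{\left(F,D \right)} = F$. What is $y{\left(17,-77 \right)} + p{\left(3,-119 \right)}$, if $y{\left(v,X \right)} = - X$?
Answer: $80 - 5 \sqrt[4]{-29} \sqrt{2} \approx 68.397 - 11.603 i$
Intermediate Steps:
$p{\left(o,r \right)} = 3 - 5 \sqrt[4]{o + r}$ ($p{\left(o,r \right)} = \sqrt{0 + \sqrt{r + o}} \left(-5\right) + 3 = \sqrt{0 + \sqrt{o + r}} \left(-5\right) + 3 = \sqrt{\sqrt{o + r}} \left(-5\right) + 3 = \sqrt[4]{o + r} \left(-5\right) + 3 = - 5 \sqrt[4]{o + r} + 3 = 3 - 5 \sqrt[4]{o + r}$)
$y{\left(17,-77 \right)} + p{\left(3,-119 \right)} = \left(-1\right) \left(-77\right) + \left(3 - 5 \sqrt[4]{3 - 119}\right) = 77 + \left(3 - 5 \sqrt[4]{-116}\right) = 77 + \left(3 - 5 \sqrt[4]{-29} \sqrt{2}\right) = 80 - 5 \sqrt[4]{-29} \sqrt{2}$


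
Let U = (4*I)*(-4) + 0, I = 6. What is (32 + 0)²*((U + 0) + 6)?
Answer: -92160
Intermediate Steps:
U = -96 (U = (4*6)*(-4) + 0 = 24*(-4) + 0 = -96 + 0 = -96)
(32 + 0)²*((U + 0) + 6) = (32 + 0)²*((-96 + 0) + 6) = 32²*(-96 + 6) = 1024*(-90) = -92160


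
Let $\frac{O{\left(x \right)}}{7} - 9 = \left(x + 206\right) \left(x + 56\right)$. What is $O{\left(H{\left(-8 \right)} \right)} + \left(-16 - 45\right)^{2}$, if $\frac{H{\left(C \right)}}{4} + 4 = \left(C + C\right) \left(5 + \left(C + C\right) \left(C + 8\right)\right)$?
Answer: $258584$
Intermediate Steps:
$H{\left(C \right)} = -16 + 8 C \left(5 + 2 C \left(8 + C\right)\right)$ ($H{\left(C \right)} = -16 + 4 \left(C + C\right) \left(5 + \left(C + C\right) \left(C + 8\right)\right) = -16 + 4 \cdot 2 C \left(5 + 2 C \left(8 + C\right)\right) = -16 + 8 C \left(5 + 2 C \left(8 + C\right)\right)$)
$O{\left(x \right)} = 63 + 7 \left(56 + x\right) \left(206 + x\right)$ ($O{\left(x \right)} = 63 + 7 \left(x + 206\right) \left(x + 56\right) = 63 + 7 \left(206 + x\right) \left(56 + x\right) = 63 + 7 \left(56 + x\right) \left(206 + x\right)$)
$O{\left(H{\left(-8 \right)} \right)} + \left(-16 - 45\right)^{2} = \left(80815 + 7 \left(-16 + 16 \left(-8\right)^{3} + 40 \left(-8\right) + 128 \left(-8\right)^{2}\right)^{2} + 1834 \left(-16 + 16 \left(-8\right)^{3} + 40 \left(-8\right) + 128 \left(-8\right)^{2}\right)\right) + \left(-16 - 45\right)^{2} = \left(80815 + 7 \left(-16 + 16 \left(-512\right) - 320 + 128 \cdot 64\right)^{2} + 1834 \left(-16 + 16 \left(-512\right) - 320 + 128 \cdot 64\right)\right) + \left(-61\right)^{2} = \left(80815 + 7 \left(-16 - 8192 - 320 + 8192\right)^{2} + 1834 \left(-16 - 8192 - 320 + 8192\right)\right) + 3721 = \left(80815 + 7 \left(-336\right)^{2} + 1834 \left(-336\right)\right) + 3721 = \left(80815 + 7 \cdot 112896 - 616224\right) + 3721 = \left(80815 + 790272 - 616224\right) + 3721 = 254863 + 3721 = 258584$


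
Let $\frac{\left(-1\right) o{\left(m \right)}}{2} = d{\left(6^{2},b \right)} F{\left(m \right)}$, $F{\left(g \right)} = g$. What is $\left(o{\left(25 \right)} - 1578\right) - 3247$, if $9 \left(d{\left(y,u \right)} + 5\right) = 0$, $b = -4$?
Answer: $-4575$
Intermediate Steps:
$d{\left(y,u \right)} = -5$ ($d{\left(y,u \right)} = -5 + \frac{1}{9} \cdot 0 = -5 + 0 = -5$)
$o{\left(m \right)} = 10 m$ ($o{\left(m \right)} = - 2 \left(- 5 m\right) = 10 m$)
$\left(o{\left(25 \right)} - 1578\right) - 3247 = \left(10 \cdot 25 - 1578\right) - 3247 = \left(250 - 1578\right) - 3247 = -1328 - 3247 = -4575$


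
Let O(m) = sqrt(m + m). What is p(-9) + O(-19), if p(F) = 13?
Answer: 13 + I*sqrt(38) ≈ 13.0 + 6.1644*I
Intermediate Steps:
O(m) = sqrt(2)*sqrt(m) (O(m) = sqrt(2*m) = sqrt(2)*sqrt(m))
p(-9) + O(-19) = 13 + sqrt(2)*sqrt(-19) = 13 + sqrt(2)*(I*sqrt(19)) = 13 + I*sqrt(38)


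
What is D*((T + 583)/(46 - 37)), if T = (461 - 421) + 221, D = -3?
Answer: -844/3 ≈ -281.33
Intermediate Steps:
T = 261 (T = 40 + 221 = 261)
D*((T + 583)/(46 - 37)) = -3*(261 + 583)/(46 - 37) = -2532/9 = -3*844/9 = -844/3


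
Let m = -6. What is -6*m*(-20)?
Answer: -720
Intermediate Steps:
-6*m*(-20) = -6*(-6)*(-20) = 36*(-20) = -720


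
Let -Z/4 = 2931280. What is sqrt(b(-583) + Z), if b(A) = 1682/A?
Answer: I*sqrt(3985240292286)/583 ≈ 3424.2*I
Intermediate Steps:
Z = -11725120 (Z = -4*2931280 = -11725120)
sqrt(b(-583) + Z) = sqrt(1682/(-583) - 11725120) = sqrt(1682*(-1/583) - 11725120) = sqrt(-1682/583 - 11725120) = sqrt(-6835746642/583) = I*sqrt(3985240292286)/583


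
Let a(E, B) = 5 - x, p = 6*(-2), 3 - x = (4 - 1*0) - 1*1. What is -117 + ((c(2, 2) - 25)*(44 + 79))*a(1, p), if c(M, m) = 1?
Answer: -14877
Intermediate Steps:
x = 0 (x = 3 - ((4 - 1*0) - 1*1) = 3 - ((4 + 0) - 1) = 3 - (4 - 1) = 3 - 1*3 = 3 - 3 = 0)
p = -12
a(E, B) = 5 (a(E, B) = 5 - 1*0 = 5 + 0 = 5)
-117 + ((c(2, 2) - 25)*(44 + 79))*a(1, p) = -117 + ((1 - 25)*(44 + 79))*5 = -117 - 24*123*5 = -117 - 2952*5 = -117 - 14760 = -14877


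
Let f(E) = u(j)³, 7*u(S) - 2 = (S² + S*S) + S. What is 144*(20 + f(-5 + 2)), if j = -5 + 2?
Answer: 1695312/343 ≈ 4942.6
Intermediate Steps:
j = -3
u(S) = 2/7 + S/7 + 2*S²/7 (u(S) = 2/7 + ((S² + S*S) + S)/7 = 2/7 + ((S² + S²) + S)/7 = 2/7 + (2*S² + S)/7 = 2/7 + (S + 2*S²)/7 = 2/7 + (S/7 + 2*S²/7) = 2/7 + S/7 + 2*S²/7)
f(E) = 4913/343 (f(E) = (2/7 + (⅐)*(-3) + (2/7)*(-3)²)³ = (2/7 - 3/7 + (2/7)*9)³ = (2/7 - 3/7 + 18/7)³ = (17/7)³ = 4913/343)
144*(20 + f(-5 + 2)) = 144*(20 + 4913/343) = 144*(11773/343) = 1695312/343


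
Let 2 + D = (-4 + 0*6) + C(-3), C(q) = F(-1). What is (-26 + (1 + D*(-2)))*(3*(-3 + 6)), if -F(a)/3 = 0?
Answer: -117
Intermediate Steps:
F(a) = 0 (F(a) = -3*0 = 0)
C(q) = 0
D = -6 (D = -2 + ((-4 + 0*6) + 0) = -2 + ((-4 + 0) + 0) = -2 + (-4 + 0) = -2 - 4 = -6)
(-26 + (1 + D*(-2)))*(3*(-3 + 6)) = (-26 + (1 - 6*(-2)))*(3*(-3 + 6)) = (-26 + (1 + 12))*(3*3) = (-26 + 13)*9 = -13*9 = -117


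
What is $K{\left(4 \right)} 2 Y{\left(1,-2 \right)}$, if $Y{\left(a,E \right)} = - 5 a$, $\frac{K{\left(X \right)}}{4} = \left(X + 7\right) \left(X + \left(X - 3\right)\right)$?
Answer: $-2200$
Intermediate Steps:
$K{\left(X \right)} = 4 \left(-3 + 2 X\right) \left(7 + X\right)$ ($K{\left(X \right)} = 4 \left(X + 7\right) \left(X + \left(X - 3\right)\right) = 4 \left(7 + X\right) \left(X + \left(-3 + X\right)\right) = 4 \left(7 + X\right) \left(-3 + 2 X\right) = 4 \left(-3 + 2 X\right) \left(7 + X\right)$)
$K{\left(4 \right)} 2 Y{\left(1,-2 \right)} = \left(-84 + 8 \cdot 4^{2} + 44 \cdot 4\right) 2 \left(\left(-5\right) 1\right) = \left(-84 + 8 \cdot 16 + 176\right) 2 \left(-5\right) = \left(-84 + 128 + 176\right) 2 \left(-5\right) = 220 \cdot 2 \left(-5\right) = 440 \left(-5\right) = -2200$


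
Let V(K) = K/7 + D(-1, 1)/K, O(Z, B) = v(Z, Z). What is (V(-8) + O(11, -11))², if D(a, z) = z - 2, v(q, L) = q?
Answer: 312481/3136 ≈ 99.643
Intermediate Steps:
O(Z, B) = Z
D(a, z) = -2 + z
V(K) = -1/K + K/7 (V(K) = K/7 + (-2 + 1)/K = K*(⅐) - 1/K = K/7 - 1/K = -1/K + K/7)
(V(-8) + O(11, -11))² = ((-1/(-8) + (⅐)*(-8)) + 11)² = ((-1*(-⅛) - 8/7) + 11)² = ((⅛ - 8/7) + 11)² = (-57/56 + 11)² = (559/56)² = 312481/3136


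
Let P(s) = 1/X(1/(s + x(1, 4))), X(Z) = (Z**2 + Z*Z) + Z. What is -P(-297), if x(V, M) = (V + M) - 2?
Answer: 21609/73 ≈ 296.01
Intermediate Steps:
x(V, M) = -2 + M + V (x(V, M) = (M + V) - 2 = -2 + M + V)
X(Z) = Z + 2*Z**2 (X(Z) = (Z**2 + Z**2) + Z = 2*Z**2 + Z = Z + 2*Z**2)
P(s) = (3 + s)/(1 + 2/(3 + s)) (P(s) = 1/((1 + 2/(s + (-2 + 4 + 1)))/(s + (-2 + 4 + 1))) = 1/((1 + 2/(s + 3))/(s + 3)) = 1/((1 + 2/(3 + s))/(3 + s)) = (3 + s)/(1 + 2/(3 + s)))
-P(-297) = -(3 - 297)**2/(5 - 297) = -(-294)**2/(-292) = -86436*(-1)/292 = -1*(-21609/73) = 21609/73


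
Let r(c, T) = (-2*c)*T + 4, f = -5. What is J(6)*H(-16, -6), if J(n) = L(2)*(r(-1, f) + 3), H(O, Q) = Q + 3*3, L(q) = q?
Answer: -18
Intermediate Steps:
r(c, T) = 4 - 2*T*c (r(c, T) = -2*T*c + 4 = 4 - 2*T*c)
H(O, Q) = 9 + Q (H(O, Q) = Q + 9 = 9 + Q)
J(n) = -6 (J(n) = 2*((4 - 2*(-5)*(-1)) + 3) = 2*((4 - 10) + 3) = 2*(-6 + 3) = 2*(-3) = -6)
J(6)*H(-16, -6) = -6*(9 - 6) = -6*3 = -18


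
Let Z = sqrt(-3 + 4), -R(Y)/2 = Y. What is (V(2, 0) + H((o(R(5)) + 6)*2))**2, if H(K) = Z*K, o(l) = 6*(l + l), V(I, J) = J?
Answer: 51984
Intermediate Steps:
R(Y) = -2*Y
o(l) = 12*l (o(l) = 6*(2*l) = 12*l)
Z = 1 (Z = sqrt(1) = 1)
H(K) = K (H(K) = 1*K = K)
(V(2, 0) + H((o(R(5)) + 6)*2))**2 = (0 + (12*(-2*5) + 6)*2)**2 = (0 + (12*(-10) + 6)*2)**2 = (0 + (-120 + 6)*2)**2 = (0 - 114*2)**2 = (0 - 228)**2 = (-228)**2 = 51984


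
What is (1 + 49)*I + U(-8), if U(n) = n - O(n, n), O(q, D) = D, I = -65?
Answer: -3250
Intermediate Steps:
U(n) = 0 (U(n) = n - n = 0)
(1 + 49)*I + U(-8) = (1 + 49)*(-65) + 0 = 50*(-65) + 0 = -3250 + 0 = -3250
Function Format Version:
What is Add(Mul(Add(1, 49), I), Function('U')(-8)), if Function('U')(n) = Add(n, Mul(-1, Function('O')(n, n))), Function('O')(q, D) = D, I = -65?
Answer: -3250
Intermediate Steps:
Function('U')(n) = 0 (Function('U')(n) = Add(n, Mul(-1, n)) = 0)
Add(Mul(Add(1, 49), I), Function('U')(-8)) = Add(Mul(Add(1, 49), -65), 0) = Add(Mul(50, -65), 0) = Add(-3250, 0) = -3250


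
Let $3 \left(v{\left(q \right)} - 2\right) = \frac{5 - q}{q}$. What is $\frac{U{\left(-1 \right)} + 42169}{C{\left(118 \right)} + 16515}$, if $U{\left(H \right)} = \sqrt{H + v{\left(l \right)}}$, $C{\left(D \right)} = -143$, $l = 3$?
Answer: $\frac{42169}{16372} + \frac{\sqrt{11}}{49116} \approx 2.5757$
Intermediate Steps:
$v{\left(q \right)} = 2 + \frac{5 - q}{3 q}$ ($v{\left(q \right)} = 2 + \frac{\left(5 - q\right) \frac{1}{q}}{3} = 2 + \frac{\frac{1}{q} \left(5 - q\right)}{3} = 2 + \frac{5 - q}{3 q}$)
$U{\left(H \right)} = \sqrt{\frac{20}{9} + H}$ ($U{\left(H \right)} = \sqrt{H + \frac{5 \left(1 + 3\right)}{3 \cdot 3}} = \sqrt{H + \frac{5}{3} \cdot \frac{1}{3} \cdot 4} = \sqrt{H + \frac{20}{9}} = \sqrt{\frac{20}{9} + H}$)
$\frac{U{\left(-1 \right)} + 42169}{C{\left(118 \right)} + 16515} = \frac{\frac{\sqrt{20 + 9 \left(-1\right)}}{3} + 42169}{-143 + 16515} = \frac{\frac{\sqrt{20 - 9}}{3} + 42169}{16372} = \left(\frac{\sqrt{11}}{3} + 42169\right) \frac{1}{16372} = \left(42169 + \frac{\sqrt{11}}{3}\right) \frac{1}{16372} = \frac{42169}{16372} + \frac{\sqrt{11}}{49116}$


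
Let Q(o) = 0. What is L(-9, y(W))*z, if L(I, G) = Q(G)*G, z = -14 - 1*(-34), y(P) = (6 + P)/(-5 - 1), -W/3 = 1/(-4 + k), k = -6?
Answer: 0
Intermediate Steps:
W = 3/10 (W = -3/(-4 - 6) = -3/(-10) = -3*(-⅒) = 3/10 ≈ 0.30000)
y(P) = -1 - P/6 (y(P) = (6 + P)/(-6) = (6 + P)*(-⅙) = -1 - P/6)
z = 20 (z = -14 + 34 = 20)
L(I, G) = 0 (L(I, G) = 0*G = 0)
L(-9, y(W))*z = 0*20 = 0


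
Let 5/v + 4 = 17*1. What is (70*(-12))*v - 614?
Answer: -12182/13 ≈ -937.08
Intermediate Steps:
v = 5/13 (v = 5/(-4 + 17*1) = 5/(-4 + 17) = 5/13 ≈ 0.38462)
(70*(-12))*v - 614 = (70*(-12))*(5/13) - 614 = -840*5/13 - 614 = -4200/13 - 614 = -12182/13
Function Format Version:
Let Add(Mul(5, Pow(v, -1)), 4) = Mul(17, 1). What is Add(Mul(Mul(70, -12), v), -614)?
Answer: Rational(-12182, 13) ≈ -937.08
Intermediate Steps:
v = Rational(5, 13) (v = Mul(5, Pow(Add(-4, Mul(17, 1)), -1)) = Mul(5, Pow(Add(-4, 17), -1)) = Mul(5, Pow(13, -1)) = Mul(5, Rational(1, 13)) = Rational(5, 13) ≈ 0.38462)
Add(Mul(Mul(70, -12), v), -614) = Add(Mul(Mul(70, -12), Rational(5, 13)), -614) = Add(Mul(-840, Rational(5, 13)), -614) = Add(Rational(-4200, 13), -614) = Rational(-12182, 13)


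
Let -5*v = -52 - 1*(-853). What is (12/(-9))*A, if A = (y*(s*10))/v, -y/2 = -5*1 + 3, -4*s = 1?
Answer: -200/2403 ≈ -0.083229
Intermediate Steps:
s = -¼ (s = -¼*1 = -¼ ≈ -0.25000)
y = 4 (y = -2*(-5*1 + 3) = -2*(-5 + 3) = -2*(-2) = 4)
v = -801/5 (v = -(-52 - 1*(-853))/5 = -(-52 + 853)/5 = -⅕*801 = -801/5 ≈ -160.20)
A = 50/801 (A = (4*(-¼*10))/(-801/5) = (4*(-5/2))*(-5/801) = -10*(-5/801) = 50/801 ≈ 0.062422)
(12/(-9))*A = (12/(-9))*(50/801) = (12*(-⅑))*(50/801) = -4/3*50/801 = -200/2403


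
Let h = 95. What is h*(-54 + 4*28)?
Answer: 5510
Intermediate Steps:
h*(-54 + 4*28) = 95*(-54 + 4*28) = 95*(-54 + 112) = 95*58 = 5510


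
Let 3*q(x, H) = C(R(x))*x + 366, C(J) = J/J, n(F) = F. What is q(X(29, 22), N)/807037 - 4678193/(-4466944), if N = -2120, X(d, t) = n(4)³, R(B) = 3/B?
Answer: 11328345318343/10814967254784 ≈ 1.0475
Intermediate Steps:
X(d, t) = 64 (X(d, t) = 4³ = 64)
C(J) = 1
q(x, H) = 122 + x/3 (q(x, H) = (1*x + 366)/3 = (x + 366)/3 = (366 + x)/3 = 122 + x/3)
q(X(29, 22), N)/807037 - 4678193/(-4466944) = (122 + (⅓)*64)/807037 - 4678193/(-4466944) = (122 + 64/3)*(1/807037) - 4678193*(-1/4466944) = (430/3)*(1/807037) + 4678193/4466944 = 430/2421111 + 4678193/4466944 = 11328345318343/10814967254784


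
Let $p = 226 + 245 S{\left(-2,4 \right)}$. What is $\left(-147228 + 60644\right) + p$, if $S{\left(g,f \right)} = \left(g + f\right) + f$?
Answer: $-84888$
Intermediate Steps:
$S{\left(g,f \right)} = g + 2 f$ ($S{\left(g,f \right)} = \left(f + g\right) + f = g + 2 f$)
$p = 1696$ ($p = 226 + 245 \left(-2 + 2 \cdot 4\right) = 226 + 245 \left(-2 + 8\right) = 226 + 245 \cdot 6 = 226 + 1470 = 1696$)
$\left(-147228 + 60644\right) + p = \left(-147228 + 60644\right) + 1696 = -86584 + 1696 = -84888$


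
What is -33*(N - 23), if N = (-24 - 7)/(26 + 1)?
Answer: 7172/9 ≈ 796.89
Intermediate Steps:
N = -31/27 ≈ -1.1481
-33*(N - 23) = -33*(-31/27 - 23) = -33*(-652/27) = 7172/9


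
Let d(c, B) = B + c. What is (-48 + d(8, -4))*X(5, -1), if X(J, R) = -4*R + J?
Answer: -396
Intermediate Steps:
X(J, R) = J - 4*R
(-48 + d(8, -4))*X(5, -1) = (-48 + (-4 + 8))*(5 - 4*(-1)) = (-48 + 4)*(5 + 4) = -44*9 = -396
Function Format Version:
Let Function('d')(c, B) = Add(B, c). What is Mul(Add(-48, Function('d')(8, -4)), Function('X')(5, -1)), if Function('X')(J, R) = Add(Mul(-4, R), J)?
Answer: -396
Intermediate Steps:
Function('X')(J, R) = Add(J, Mul(-4, R))
Mul(Add(-48, Function('d')(8, -4)), Function('X')(5, -1)) = Mul(Add(-48, Add(-4, 8)), Add(5, Mul(-4, -1))) = Mul(Add(-48, 4), Add(5, 4)) = Mul(-44, 9) = -396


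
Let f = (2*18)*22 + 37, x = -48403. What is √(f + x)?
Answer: 3*I*√5286 ≈ 218.11*I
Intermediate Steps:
f = 829 (f = 36*22 + 37 = 792 + 37 = 829)
√(f + x) = √(829 - 48403) = √(-47574) = 3*I*√5286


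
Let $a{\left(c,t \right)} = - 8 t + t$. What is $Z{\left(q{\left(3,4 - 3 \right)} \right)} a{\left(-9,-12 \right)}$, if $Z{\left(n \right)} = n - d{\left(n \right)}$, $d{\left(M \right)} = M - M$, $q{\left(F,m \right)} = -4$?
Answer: $-336$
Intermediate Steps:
$a{\left(c,t \right)} = - 7 t$
$d{\left(M \right)} = 0$
$Z{\left(n \right)} = n$ ($Z{\left(n \right)} = n - 0 = n + 0 = n$)
$Z{\left(q{\left(3,4 - 3 \right)} \right)} a{\left(-9,-12 \right)} = - 4 \left(\left(-7\right) \left(-12\right)\right) = \left(-4\right) 84 = -336$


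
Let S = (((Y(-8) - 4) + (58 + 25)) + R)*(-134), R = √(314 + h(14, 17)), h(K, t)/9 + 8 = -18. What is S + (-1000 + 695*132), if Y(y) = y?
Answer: 81226 - 536*√5 ≈ 80028.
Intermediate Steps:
h(K, t) = -234 (h(K, t) = -72 + 9*(-18) = -72 - 162 = -234)
R = 4*√5 (R = √(314 - 234) = √80 = 4*√5 ≈ 8.9443)
S = -9514 - 536*√5 (S = (((-8 - 4) + (58 + 25)) + 4*√5)*(-134) = ((-12 + 83) + 4*√5)*(-134) = (71 + 4*√5)*(-134) = -9514 - 536*√5 ≈ -10713.)
S + (-1000 + 695*132) = (-9514 - 536*√5) + (-1000 + 695*132) = (-9514 - 536*√5) + (-1000 + 91740) = (-9514 - 536*√5) + 90740 = 81226 - 536*√5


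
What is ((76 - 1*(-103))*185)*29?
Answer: 960335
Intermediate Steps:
((76 - 1*(-103))*185)*29 = ((76 + 103)*185)*29 = (179*185)*29 = 33115*29 = 960335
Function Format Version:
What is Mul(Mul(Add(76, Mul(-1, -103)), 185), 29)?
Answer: 960335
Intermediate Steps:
Mul(Mul(Add(76, Mul(-1, -103)), 185), 29) = Mul(Mul(Add(76, 103), 185), 29) = Mul(Mul(179, 185), 29) = Mul(33115, 29) = 960335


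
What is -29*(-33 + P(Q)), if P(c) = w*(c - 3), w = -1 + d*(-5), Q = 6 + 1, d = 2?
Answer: 2233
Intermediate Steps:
Q = 7
w = -11 (w = -1 + 2*(-5) = -1 - 10 = -11)
P(c) = 33 - 11*c (P(c) = -11*(c - 3) = -11*(-3 + c) = 33 - 11*c)
-29*(-33 + P(Q)) = -29*(-33 + (33 - 11*7)) = -29*(-33 + (33 - 77)) = -29*(-33 - 44) = -29*(-77) = 2233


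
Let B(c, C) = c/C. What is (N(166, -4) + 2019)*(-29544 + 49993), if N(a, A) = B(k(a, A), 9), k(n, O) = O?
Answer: 371496983/9 ≈ 4.1277e+7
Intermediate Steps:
N(a, A) = A/9
(N(166, -4) + 2019)*(-29544 + 49993) = ((⅑)*(-4) + 2019)*(-29544 + 49993) = (-4/9 + 2019)*20449 = (18167/9)*20449 = 371496983/9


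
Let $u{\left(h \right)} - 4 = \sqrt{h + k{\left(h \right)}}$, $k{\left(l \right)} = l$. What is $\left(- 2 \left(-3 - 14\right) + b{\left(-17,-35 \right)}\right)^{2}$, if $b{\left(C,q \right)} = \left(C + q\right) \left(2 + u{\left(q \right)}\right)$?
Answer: $-111996 + 28912 i \sqrt{70} \approx -1.12 \cdot 10^{5} + 2.419 \cdot 10^{5} i$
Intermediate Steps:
$u{\left(h \right)} = 4 + \sqrt{2} \sqrt{h}$ ($u{\left(h \right)} = 4 + \sqrt{h + h} = 4 + \sqrt{2 h} = 4 + \sqrt{2} \sqrt{h}$)
$b{\left(C,q \right)} = \left(6 + \sqrt{2} \sqrt{q}\right) \left(C + q\right)$ ($b{\left(C,q \right)} = \left(C + q\right) \left(2 + \left(4 + \sqrt{2} \sqrt{q}\right)\right) = \left(C + q\right) \left(6 + \sqrt{2} \sqrt{q}\right) = \left(6 + \sqrt{2} \sqrt{q}\right) \left(C + q\right)$)
$\left(- 2 \left(-3 - 14\right) + b{\left(-17,-35 \right)}\right)^{2} = \left(- 2 \left(-3 - 14\right) + \left(6 \left(-17\right) + 6 \left(-35\right) + \sqrt{2} \left(-35\right)^{\frac{3}{2}} - 17 \sqrt{2} \sqrt{-35}\right)\right)^{2} = \left(\left(-2\right) \left(-17\right) - \left(312 - \sqrt{2} \left(- 35 i \sqrt{35}\right) + 17 \sqrt{2} i \sqrt{35}\right)\right)^{2} = \left(34 - \left(312 + 52 i \sqrt{70}\right)\right)^{2} = \left(-278 - 52 i \sqrt{70}\right)^{2}$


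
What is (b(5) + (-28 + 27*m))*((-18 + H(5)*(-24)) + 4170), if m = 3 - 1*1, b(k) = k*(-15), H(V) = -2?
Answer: -205800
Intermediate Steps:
b(k) = -15*k
m = 2 (m = 3 - 1 = 2)
(b(5) + (-28 + 27*m))*((-18 + H(5)*(-24)) + 4170) = (-15*5 + (-28 + 27*2))*((-18 - 2*(-24)) + 4170) = (-75 + (-28 + 54))*((-18 + 48) + 4170) = (-75 + 26)*(30 + 4170) = -49*4200 = -205800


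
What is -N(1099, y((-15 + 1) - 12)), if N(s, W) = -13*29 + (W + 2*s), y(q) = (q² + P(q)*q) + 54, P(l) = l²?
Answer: 15025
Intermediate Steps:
y(q) = 54 + q² + q³ (y(q) = (q² + q²*q) + 54 = (q² + q³) + 54 = 54 + q² + q³)
N(s, W) = -377 + W + 2*s (N(s, W) = -377 + (W + 2*s) = -377 + W + 2*s)
-N(1099, y((-15 + 1) - 12)) = -(-377 + (54 + ((-15 + 1) - 12)² + ((-15 + 1) - 12)³) + 2*1099) = -(-377 + (54 + (-14 - 12)² + (-14 - 12)³) + 2198) = -(-377 + (54 + (-26)² + (-26)³) + 2198) = -(-377 + (54 + 676 - 17576) + 2198) = -(-377 - 16846 + 2198) = -1*(-15025) = 15025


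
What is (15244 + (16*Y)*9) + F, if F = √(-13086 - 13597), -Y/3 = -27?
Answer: 26908 + I*√26683 ≈ 26908.0 + 163.35*I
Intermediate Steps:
Y = 81 (Y = -3*(-27) = 81)
F = I*√26683 (F = √(-26683) = I*√26683 ≈ 163.35*I)
(15244 + (16*Y)*9) + F = (15244 + (16*81)*9) + I*√26683 = (15244 + 1296*9) + I*√26683 = (15244 + 11664) + I*√26683 = 26908 + I*√26683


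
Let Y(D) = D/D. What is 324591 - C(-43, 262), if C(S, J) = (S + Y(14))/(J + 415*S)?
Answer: 1902427837/5861 ≈ 3.2459e+5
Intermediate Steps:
Y(D) = 1
C(S, J) = (1 + S)/(J + 415*S) (C(S, J) = (S + 1)/(J + 415*S) = (1 + S)/(J + 415*S))
324591 - C(-43, 262) = 324591 - (1 - 43)/(262 + 415*(-43)) = 324591 - (-42)/(262 - 17845) = 324591 - (-42)/(-17583) = 324591 - (-1)*(-42)/17583 = 324591 - 1*14/5861 = 324591 - 14/5861 = 1902427837/5861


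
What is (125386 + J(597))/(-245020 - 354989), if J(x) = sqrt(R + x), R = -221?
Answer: -125386/600009 - 2*sqrt(94)/600009 ≈ -0.20901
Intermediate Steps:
J(x) = sqrt(-221 + x)
(125386 + J(597))/(-245020 - 354989) = (125386 + sqrt(-221 + 597))/(-245020 - 354989) = (125386 + sqrt(376))/(-600009) = (125386 + 2*sqrt(94))*(-1/600009) = -125386/600009 - 2*sqrt(94)/600009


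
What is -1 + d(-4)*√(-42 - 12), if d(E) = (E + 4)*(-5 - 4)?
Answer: -1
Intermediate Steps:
d(E) = -36 - 9*E (d(E) = (4 + E)*(-9) = -36 - 9*E)
-1 + d(-4)*√(-42 - 12) = -1 + (-36 - 9*(-4))*√(-42 - 12) = -1 + (-36 + 36)*√(-54) = -1 + 0*(3*I*√6) = -1 + 0 = -1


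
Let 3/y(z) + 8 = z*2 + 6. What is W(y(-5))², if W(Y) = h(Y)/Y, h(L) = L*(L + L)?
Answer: ¼ ≈ 0.25000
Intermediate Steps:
h(L) = 2*L² (h(L) = L*(2*L) = 2*L²)
y(z) = 3/(-2 + 2*z) (y(z) = 3/(-8 + (z*2 + 6)) = 3/(-8 + (2*z + 6)) = 3/(-8 + (6 + 2*z)) = 3/(-2 + 2*z))
W(Y) = 2*Y (W(Y) = (2*Y²)/Y = 2*Y)
W(y(-5))² = (2*(3/(2*(-1 - 5))))² = (2*((3/2)/(-6)))² = (2*((3/2)*(-⅙)))² = (2*(-¼))² = (-½)² = ¼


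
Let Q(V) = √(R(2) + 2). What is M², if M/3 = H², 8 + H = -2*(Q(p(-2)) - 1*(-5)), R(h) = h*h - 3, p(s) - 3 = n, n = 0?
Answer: 1156032 + 435456*√3 ≈ 1.9103e+6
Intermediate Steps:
p(s) = 3 (p(s) = 3 + 0 = 3)
R(h) = -3 + h² (R(h) = h² - 3 = -3 + h²)
Q(V) = √3 (Q(V) = √((-3 + 2²) + 2) = √((-3 + 4) + 2) = √(1 + 2) = √3)
H = -18 - 2*√3 (H = -8 - 2*(√3 - 1*(-5)) = -8 - 2*(√3 + 5) = -8 - 2*(5 + √3) = -8 + (-10 - 2*√3) = -18 - 2*√3 ≈ -21.464)
M = 3*(-18 - 2*√3)² ≈ 1382.1
M² = (1008 + 216*√3)²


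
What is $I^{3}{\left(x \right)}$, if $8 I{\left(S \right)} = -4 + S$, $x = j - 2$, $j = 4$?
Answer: $- \frac{1}{64} \approx -0.015625$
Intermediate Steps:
$x = 2$ ($x = 4 - 2 = 2$)
$I{\left(S \right)} = - \frac{1}{2} + \frac{S}{8}$ ($I{\left(S \right)} = \frac{-4 + S}{8} = - \frac{1}{2} + \frac{S}{8}$)
$I^{3}{\left(x \right)} = \left(- \frac{1}{2} + \frac{1}{8} \cdot 2\right)^{3} = \left(- \frac{1}{2} + \frac{1}{4}\right)^{3} = \left(- \frac{1}{4}\right)^{3} = - \frac{1}{64}$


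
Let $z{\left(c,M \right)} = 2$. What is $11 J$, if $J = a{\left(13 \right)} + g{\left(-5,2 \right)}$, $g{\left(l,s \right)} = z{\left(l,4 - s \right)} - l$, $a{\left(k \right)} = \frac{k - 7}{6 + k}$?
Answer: $\frac{1529}{19} \approx 80.474$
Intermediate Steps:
$a{\left(k \right)} = \frac{-7 + k}{6 + k}$
$g{\left(l,s \right)} = 2 - l$
$J = \frac{139}{19}$ ($J = \frac{-7 + 13}{6 + 13} + \left(2 - -5\right) = \frac{1}{19} \cdot 6 + \left(2 + 5\right) = \frac{1}{19} \cdot 6 + 7 = \frac{6}{19} + 7 = \frac{139}{19} \approx 7.3158$)
$11 J = 11 \cdot \frac{139}{19} = \frac{1529}{19}$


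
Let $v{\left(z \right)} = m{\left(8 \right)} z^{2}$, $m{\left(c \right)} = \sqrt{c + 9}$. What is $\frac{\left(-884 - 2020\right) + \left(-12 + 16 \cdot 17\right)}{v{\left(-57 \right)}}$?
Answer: $- \frac{2644 \sqrt{17}}{55233} \approx -0.19737$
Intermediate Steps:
$m{\left(c \right)} = \sqrt{9 + c}$
$v{\left(z \right)} = \sqrt{17} z^{2}$ ($v{\left(z \right)} = \sqrt{9 + 8} z^{2} = \sqrt{17} z^{2}$)
$\frac{\left(-884 - 2020\right) + \left(-12 + 16 \cdot 17\right)}{v{\left(-57 \right)}} = \frac{\left(-884 - 2020\right) + \left(-12 + 16 \cdot 17\right)}{\sqrt{17} \left(-57\right)^{2}} = \frac{-2904 + \left(-12 + 272\right)}{\sqrt{17} \cdot 3249} = \frac{-2904 + 260}{3249 \sqrt{17}} = - 2644 \frac{\sqrt{17}}{55233} = - \frac{2644 \sqrt{17}}{55233}$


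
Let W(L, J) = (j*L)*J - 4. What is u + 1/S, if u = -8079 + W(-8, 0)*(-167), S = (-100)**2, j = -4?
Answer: -74109999/10000 ≈ -7411.0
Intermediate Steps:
W(L, J) = -4 - 4*J*L (W(L, J) = (-4*L)*J - 4 = -4*J*L - 4 = -4 - 4*J*L)
S = 10000
u = -7411 (u = -8079 + (-4 - 4*0*(-8))*(-167) = -8079 + (-4 + 0)*(-167) = -8079 - 4*(-167) = -8079 + 668 = -7411)
u + 1/S = -7411 + 1/10000 = -74109999/10000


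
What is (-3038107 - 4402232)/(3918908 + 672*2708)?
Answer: -323493/249508 ≈ -1.2965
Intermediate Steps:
(-3038107 - 4402232)/(3918908 + 672*2708) = -7440339/(3918908 + 1819776) = -7440339/5738684 = -7440339*1/5738684 = -323493/249508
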